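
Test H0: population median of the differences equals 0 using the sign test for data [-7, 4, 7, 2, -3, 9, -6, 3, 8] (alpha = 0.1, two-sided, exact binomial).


Step 1: Discard zero differences. Original n = 9; n_eff = number of nonzero differences = 9.
Nonzero differences (with sign): -7, +4, +7, +2, -3, +9, -6, +3, +8
Step 2: Count signs: positive = 6, negative = 3.
Step 3: Under H0: P(positive) = 0.5, so the number of positives S ~ Bin(9, 0.5).
Step 4: Two-sided exact p-value = sum of Bin(9,0.5) probabilities at or below the observed probability = 0.507812.
Step 5: alpha = 0.1. fail to reject H0.

n_eff = 9, pos = 6, neg = 3, p = 0.507812, fail to reject H0.


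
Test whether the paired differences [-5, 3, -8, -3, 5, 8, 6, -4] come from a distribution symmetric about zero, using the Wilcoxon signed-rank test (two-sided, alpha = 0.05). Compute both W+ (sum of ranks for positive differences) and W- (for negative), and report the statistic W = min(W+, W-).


Step 1: Drop any zero differences (none here) and take |d_i|.
|d| = [5, 3, 8, 3, 5, 8, 6, 4]
Step 2: Midrank |d_i| (ties get averaged ranks).
ranks: |5|->4.5, |3|->1.5, |8|->7.5, |3|->1.5, |5|->4.5, |8|->7.5, |6|->6, |4|->3
Step 3: Attach original signs; sum ranks with positive sign and with negative sign.
W+ = 1.5 + 4.5 + 7.5 + 6 = 19.5
W- = 4.5 + 7.5 + 1.5 + 3 = 16.5
(Check: W+ + W- = 36 should equal n(n+1)/2 = 36.)
Step 4: Test statistic W = min(W+, W-) = 16.5.
Step 5: Ties in |d|, so use the tie-corrected normal approximation.
        E[W] = n(n+1)/4 = 8*9/4 = 18.
        Tie groups: |d|=3 (t=2), |d|=5 (t=2), |d|=8 (t=2); sum(t^3 - t) = 18.
        Var[W] = n(n+1)(2n+1)/24 - sum(t^3-t)/48 = 1224/24 - 18/48 = 50.625.
        z = (W - E[W]) / sqrt(Var[W]) = (16.5 - 18) / 7.1151 = -0.2108.
        Two-sided p = 2*Phi(z) = 0.833029.
Step 6: alpha = 0.05. fail to reject H0.

W+ = 19.5, W- = 16.5, W = min = 16.5, p = 0.833029, fail to reject H0.


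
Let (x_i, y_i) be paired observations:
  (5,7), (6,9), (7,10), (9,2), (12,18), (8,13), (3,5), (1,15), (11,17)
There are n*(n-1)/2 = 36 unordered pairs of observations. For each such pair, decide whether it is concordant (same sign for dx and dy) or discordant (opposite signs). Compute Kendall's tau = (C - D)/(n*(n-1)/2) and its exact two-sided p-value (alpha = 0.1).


Step 1: Enumerate the 36 unordered pairs (i,j) with i<j and classify each by sign(x_j-x_i) * sign(y_j-y_i).
  (1,2):dx=+1,dy=+2->C; (1,3):dx=+2,dy=+3->C; (1,4):dx=+4,dy=-5->D; (1,5):dx=+7,dy=+11->C
  (1,6):dx=+3,dy=+6->C; (1,7):dx=-2,dy=-2->C; (1,8):dx=-4,dy=+8->D; (1,9):dx=+6,dy=+10->C
  (2,3):dx=+1,dy=+1->C; (2,4):dx=+3,dy=-7->D; (2,5):dx=+6,dy=+9->C; (2,6):dx=+2,dy=+4->C
  (2,7):dx=-3,dy=-4->C; (2,8):dx=-5,dy=+6->D; (2,9):dx=+5,dy=+8->C; (3,4):dx=+2,dy=-8->D
  (3,5):dx=+5,dy=+8->C; (3,6):dx=+1,dy=+3->C; (3,7):dx=-4,dy=-5->C; (3,8):dx=-6,dy=+5->D
  (3,9):dx=+4,dy=+7->C; (4,5):dx=+3,dy=+16->C; (4,6):dx=-1,dy=+11->D; (4,7):dx=-6,dy=+3->D
  (4,8):dx=-8,dy=+13->D; (4,9):dx=+2,dy=+15->C; (5,6):dx=-4,dy=-5->C; (5,7):dx=-9,dy=-13->C
  (5,8):dx=-11,dy=-3->C; (5,9):dx=-1,dy=-1->C; (6,7):dx=-5,dy=-8->C; (6,8):dx=-7,dy=+2->D
  (6,9):dx=+3,dy=+4->C; (7,8):dx=-2,dy=+10->D; (7,9):dx=+8,dy=+12->C; (8,9):dx=+10,dy=+2->C
Step 2: C = 25, D = 11, total pairs = 36.
Step 3: tau = (C - D)/(n(n-1)/2) = (25 - 11)/36 = 0.388889.
Step 4: Exact two-sided p-value (enumerate n! = 362880 permutations of y under H0): p = 0.180181.
Step 5: alpha = 0.1. fail to reject H0.

tau_b = 0.3889 (C=25, D=11), p = 0.180181, fail to reject H0.


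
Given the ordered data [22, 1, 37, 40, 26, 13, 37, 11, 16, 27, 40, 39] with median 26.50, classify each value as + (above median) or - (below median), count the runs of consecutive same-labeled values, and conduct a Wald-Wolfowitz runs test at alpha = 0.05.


Step 1: Compute median = 26.50; label A = above, B = below.
Labels in order: BBAABBABBAAA  (n_A = 6, n_B = 6)
Step 2: Count runs R = 6.
Step 3: Under H0 (random ordering), E[R] = 2*n_A*n_B/(n_A+n_B) + 1 = 2*6*6/12 + 1 = 7.0000.
        Var[R] = 2*n_A*n_B*(2*n_A*n_B - n_A - n_B) / ((n_A+n_B)^2 * (n_A+n_B-1)) = 4320/1584 = 2.7273.
        SD[R] = 1.6514.
Step 4: Continuity-corrected z = (R + 0.5 - E[R]) / SD[R] = (6 + 0.5 - 7.0000) / 1.6514 = -0.3028.
Step 5: Two-sided p-value via normal approximation = 2*(1 - Phi(|z|)) = 0.762069.
Step 6: alpha = 0.05. fail to reject H0.

R = 6, z = -0.3028, p = 0.762069, fail to reject H0.


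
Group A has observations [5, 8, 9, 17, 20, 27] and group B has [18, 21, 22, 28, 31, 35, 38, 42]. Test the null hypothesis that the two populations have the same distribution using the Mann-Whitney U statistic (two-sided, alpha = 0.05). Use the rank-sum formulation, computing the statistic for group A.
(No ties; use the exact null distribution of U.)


Step 1: Combine and sort all 14 observations; assign midranks.
sorted (value, group): (5,X), (8,X), (9,X), (17,X), (18,Y), (20,X), (21,Y), (22,Y), (27,X), (28,Y), (31,Y), (35,Y), (38,Y), (42,Y)
ranks: 5->1, 8->2, 9->3, 17->4, 18->5, 20->6, 21->7, 22->8, 27->9, 28->10, 31->11, 35->12, 38->13, 42->14
Step 2: Rank sum for X: R1 = 1 + 2 + 3 + 4 + 6 + 9 = 25.
Step 3: U_X = R1 - n1(n1+1)/2 = 25 - 6*7/2 = 25 - 21 = 4.
       U_Y = n1*n2 - U_X = 48 - 4 = 44.
Step 4: No ties, so the exact null distribution of U (based on enumerating the C(14,6) = 3003 equally likely rank assignments) gives the two-sided p-value.
Step 5: p-value = 0.007992; compare to alpha = 0.05. reject H0.

U_X = 4, p = 0.007992, reject H0 at alpha = 0.05.


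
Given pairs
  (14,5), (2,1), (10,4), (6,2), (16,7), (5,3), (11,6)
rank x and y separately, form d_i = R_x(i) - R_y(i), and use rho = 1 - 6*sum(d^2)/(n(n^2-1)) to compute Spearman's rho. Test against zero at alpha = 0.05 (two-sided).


Step 1: Rank x and y separately (midranks; no ties here).
rank(x): 14->6, 2->1, 10->4, 6->3, 16->7, 5->2, 11->5
rank(y): 5->5, 1->1, 4->4, 2->2, 7->7, 3->3, 6->6
Step 2: d_i = R_x(i) - R_y(i); compute d_i^2.
  (6-5)^2=1, (1-1)^2=0, (4-4)^2=0, (3-2)^2=1, (7-7)^2=0, (2-3)^2=1, (5-6)^2=1
sum(d^2) = 4.
Step 3: rho = 1 - 6*4 / (7*(7^2 - 1)) = 1 - 24/336 = 0.928571.
Step 4: Under H0, t = rho * sqrt((n-2)/(1-rho^2)) = 5.5943 ~ t(5).
Step 5: Two-sided p-value from the t-distribution with 5 df = 0.002519.
Step 6: alpha = 0.05. reject H0.

rho = 0.9286, p = 0.002519, reject H0 at alpha = 0.05.


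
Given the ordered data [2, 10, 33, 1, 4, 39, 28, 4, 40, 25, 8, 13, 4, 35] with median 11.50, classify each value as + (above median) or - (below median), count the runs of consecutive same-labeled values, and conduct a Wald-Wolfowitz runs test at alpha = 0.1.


Step 1: Compute median = 11.50; label A = above, B = below.
Labels in order: BBABBAABAABABA  (n_A = 7, n_B = 7)
Step 2: Count runs R = 10.
Step 3: Under H0 (random ordering), E[R] = 2*n_A*n_B/(n_A+n_B) + 1 = 2*7*7/14 + 1 = 8.0000.
        Var[R] = 2*n_A*n_B*(2*n_A*n_B - n_A - n_B) / ((n_A+n_B)^2 * (n_A+n_B-1)) = 8232/2548 = 3.2308.
        SD[R] = 1.7974.
Step 4: Continuity-corrected z = (R - 0.5 - E[R]) / SD[R] = (10 - 0.5 - 8.0000) / 1.7974 = 0.8345.
Step 5: Two-sided p-value via normal approximation = 2*(1 - Phi(|z|)) = 0.403986.
Step 6: alpha = 0.1. fail to reject H0.

R = 10, z = 0.8345, p = 0.403986, fail to reject H0.


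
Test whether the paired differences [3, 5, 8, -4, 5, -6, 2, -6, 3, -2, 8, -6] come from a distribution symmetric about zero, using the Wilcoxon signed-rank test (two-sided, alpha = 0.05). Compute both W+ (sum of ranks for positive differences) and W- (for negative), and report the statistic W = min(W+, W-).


Step 1: Drop any zero differences (none here) and take |d_i|.
|d| = [3, 5, 8, 4, 5, 6, 2, 6, 3, 2, 8, 6]
Step 2: Midrank |d_i| (ties get averaged ranks).
ranks: |3|->3.5, |5|->6.5, |8|->11.5, |4|->5, |5|->6.5, |6|->9, |2|->1.5, |6|->9, |3|->3.5, |2|->1.5, |8|->11.5, |6|->9
Step 3: Attach original signs; sum ranks with positive sign and with negative sign.
W+ = 3.5 + 6.5 + 11.5 + 6.5 + 1.5 + 3.5 + 11.5 = 44.5
W- = 5 + 9 + 9 + 1.5 + 9 = 33.5
(Check: W+ + W- = 78 should equal n(n+1)/2 = 78.)
Step 4: Test statistic W = min(W+, W-) = 33.5.
Step 5: Ties in |d|, so use the tie-corrected normal approximation.
        E[W] = n(n+1)/4 = 12*13/4 = 39.
        Tie groups: |d|=2 (t=2), |d|=3 (t=2), |d|=5 (t=2), |d|=6 (t=3), |d|=8 (t=2); sum(t^3 - t) = 48.
        Var[W] = n(n+1)(2n+1)/24 - sum(t^3-t)/48 = 3900/24 - 48/48 = 161.5.
        z = (W - E[W]) / sqrt(Var[W]) = (33.5 - 39) / 12.7083 = -0.4328.
        Two-sided p = 2*Phi(z) = 0.665168.
Step 6: alpha = 0.05. fail to reject H0.

W+ = 44.5, W- = 33.5, W = min = 33.5, p = 0.665168, fail to reject H0.


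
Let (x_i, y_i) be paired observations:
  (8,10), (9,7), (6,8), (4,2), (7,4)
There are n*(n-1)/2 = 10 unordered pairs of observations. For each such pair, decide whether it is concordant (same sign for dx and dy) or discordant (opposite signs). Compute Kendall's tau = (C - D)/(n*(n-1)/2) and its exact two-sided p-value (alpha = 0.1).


Step 1: Enumerate the 10 unordered pairs (i,j) with i<j and classify each by sign(x_j-x_i) * sign(y_j-y_i).
  (1,2):dx=+1,dy=-3->D; (1,3):dx=-2,dy=-2->C; (1,4):dx=-4,dy=-8->C; (1,5):dx=-1,dy=-6->C
  (2,3):dx=-3,dy=+1->D; (2,4):dx=-5,dy=-5->C; (2,5):dx=-2,dy=-3->C; (3,4):dx=-2,dy=-6->C
  (3,5):dx=+1,dy=-4->D; (4,5):dx=+3,dy=+2->C
Step 2: C = 7, D = 3, total pairs = 10.
Step 3: tau = (C - D)/(n(n-1)/2) = (7 - 3)/10 = 0.400000.
Step 4: Exact two-sided p-value (enumerate n! = 120 permutations of y under H0): p = 0.483333.
Step 5: alpha = 0.1. fail to reject H0.

tau_b = 0.4000 (C=7, D=3), p = 0.483333, fail to reject H0.


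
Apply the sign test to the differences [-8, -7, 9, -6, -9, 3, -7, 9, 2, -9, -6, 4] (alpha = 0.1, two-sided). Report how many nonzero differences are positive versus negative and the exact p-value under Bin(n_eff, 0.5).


Step 1: Discard zero differences. Original n = 12; n_eff = number of nonzero differences = 12.
Nonzero differences (with sign): -8, -7, +9, -6, -9, +3, -7, +9, +2, -9, -6, +4
Step 2: Count signs: positive = 5, negative = 7.
Step 3: Under H0: P(positive) = 0.5, so the number of positives S ~ Bin(12, 0.5).
Step 4: Two-sided exact p-value = sum of Bin(12,0.5) probabilities at or below the observed probability = 0.774414.
Step 5: alpha = 0.1. fail to reject H0.

n_eff = 12, pos = 5, neg = 7, p = 0.774414, fail to reject H0.


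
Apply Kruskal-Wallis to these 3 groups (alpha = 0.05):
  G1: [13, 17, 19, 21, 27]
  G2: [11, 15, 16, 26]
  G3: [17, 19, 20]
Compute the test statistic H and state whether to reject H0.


Step 1: Combine all N = 12 observations and assign midranks.
sorted (value, group, rank): (11,G2,1), (13,G1,2), (15,G2,3), (16,G2,4), (17,G1,5.5), (17,G3,5.5), (19,G1,7.5), (19,G3,7.5), (20,G3,9), (21,G1,10), (26,G2,11), (27,G1,12)
Step 2: Sum ranks within each group.
R_1 = 37 (n_1 = 5)
R_2 = 19 (n_2 = 4)
R_3 = 22 (n_3 = 3)
Step 3: H = 12/(N(N+1)) * sum(R_i^2/n_i) - 3(N+1)
     = 12/(12*13) * (37^2/5 + 19^2/4 + 22^2/3) - 3*13
     = 0.076923 * 525.383 - 39
     = 1.414103.
Step 4: Ties present; correction factor C = 1 - 12/(12^3 - 12) = 0.993007. Corrected H = 1.414103 / 0.993007 = 1.424061.
Step 5: Under H0, H ~ chi^2(2); p-value = 0.490647.
Step 6: alpha = 0.05. fail to reject H0.

H = 1.4241, df = 2, p = 0.490647, fail to reject H0.


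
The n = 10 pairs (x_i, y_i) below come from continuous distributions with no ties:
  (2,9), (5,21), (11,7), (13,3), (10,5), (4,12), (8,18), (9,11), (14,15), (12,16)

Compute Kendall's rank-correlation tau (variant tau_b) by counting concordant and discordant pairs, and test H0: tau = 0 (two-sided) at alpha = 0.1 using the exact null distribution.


Step 1: Enumerate the 45 unordered pairs (i,j) with i<j and classify each by sign(x_j-x_i) * sign(y_j-y_i).
  (1,2):dx=+3,dy=+12->C; (1,3):dx=+9,dy=-2->D; (1,4):dx=+11,dy=-6->D; (1,5):dx=+8,dy=-4->D
  (1,6):dx=+2,dy=+3->C; (1,7):dx=+6,dy=+9->C; (1,8):dx=+7,dy=+2->C; (1,9):dx=+12,dy=+6->C
  (1,10):dx=+10,dy=+7->C; (2,3):dx=+6,dy=-14->D; (2,4):dx=+8,dy=-18->D; (2,5):dx=+5,dy=-16->D
  (2,6):dx=-1,dy=-9->C; (2,7):dx=+3,dy=-3->D; (2,8):dx=+4,dy=-10->D; (2,9):dx=+9,dy=-6->D
  (2,10):dx=+7,dy=-5->D; (3,4):dx=+2,dy=-4->D; (3,5):dx=-1,dy=-2->C; (3,6):dx=-7,dy=+5->D
  (3,7):dx=-3,dy=+11->D; (3,8):dx=-2,dy=+4->D; (3,9):dx=+3,dy=+8->C; (3,10):dx=+1,dy=+9->C
  (4,5):dx=-3,dy=+2->D; (4,6):dx=-9,dy=+9->D; (4,7):dx=-5,dy=+15->D; (4,8):dx=-4,dy=+8->D
  (4,9):dx=+1,dy=+12->C; (4,10):dx=-1,dy=+13->D; (5,6):dx=-6,dy=+7->D; (5,7):dx=-2,dy=+13->D
  (5,8):dx=-1,dy=+6->D; (5,9):dx=+4,dy=+10->C; (5,10):dx=+2,dy=+11->C; (6,7):dx=+4,dy=+6->C
  (6,8):dx=+5,dy=-1->D; (6,9):dx=+10,dy=+3->C; (6,10):dx=+8,dy=+4->C; (7,8):dx=+1,dy=-7->D
  (7,9):dx=+6,dy=-3->D; (7,10):dx=+4,dy=-2->D; (8,9):dx=+5,dy=+4->C; (8,10):dx=+3,dy=+5->C
  (9,10):dx=-2,dy=+1->D
Step 2: C = 18, D = 27, total pairs = 45.
Step 3: tau = (C - D)/(n(n-1)/2) = (18 - 27)/45 = -0.200000.
Step 4: Exact two-sided p-value (enumerate n! = 3628800 permutations of y under H0): p = 0.484313.
Step 5: alpha = 0.1. fail to reject H0.

tau_b = -0.2000 (C=18, D=27), p = 0.484313, fail to reject H0.


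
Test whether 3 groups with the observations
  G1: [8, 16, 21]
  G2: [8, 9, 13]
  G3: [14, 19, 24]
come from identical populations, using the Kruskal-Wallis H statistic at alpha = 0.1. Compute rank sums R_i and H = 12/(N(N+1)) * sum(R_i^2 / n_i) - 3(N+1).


Step 1: Combine all N = 9 observations and assign midranks.
sorted (value, group, rank): (8,G1,1.5), (8,G2,1.5), (9,G2,3), (13,G2,4), (14,G3,5), (16,G1,6), (19,G3,7), (21,G1,8), (24,G3,9)
Step 2: Sum ranks within each group.
R_1 = 15.5 (n_1 = 3)
R_2 = 8.5 (n_2 = 3)
R_3 = 21 (n_3 = 3)
Step 3: H = 12/(N(N+1)) * sum(R_i^2/n_i) - 3(N+1)
     = 12/(9*10) * (15.5^2/3 + 8.5^2/3 + 21^2/3) - 3*10
     = 0.133333 * 251.167 - 30
     = 3.488889.
Step 4: Ties present; correction factor C = 1 - 6/(9^3 - 9) = 0.991667. Corrected H = 3.488889 / 0.991667 = 3.518207.
Step 5: Under H0, H ~ chi^2(2); p-value = 0.172199.
Step 6: alpha = 0.1. fail to reject H0.

H = 3.5182, df = 2, p = 0.172199, fail to reject H0.


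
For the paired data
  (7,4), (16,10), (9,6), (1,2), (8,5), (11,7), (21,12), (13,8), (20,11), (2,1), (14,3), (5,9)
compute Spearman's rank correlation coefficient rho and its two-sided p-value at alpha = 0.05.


Step 1: Rank x and y separately (midranks; no ties here).
rank(x): 7->4, 16->10, 9->6, 1->1, 8->5, 11->7, 21->12, 13->8, 20->11, 2->2, 14->9, 5->3
rank(y): 4->4, 10->10, 6->6, 2->2, 5->5, 7->7, 12->12, 8->8, 11->11, 1->1, 3->3, 9->9
Step 2: d_i = R_x(i) - R_y(i); compute d_i^2.
  (4-4)^2=0, (10-10)^2=0, (6-6)^2=0, (1-2)^2=1, (5-5)^2=0, (7-7)^2=0, (12-12)^2=0, (8-8)^2=0, (11-11)^2=0, (2-1)^2=1, (9-3)^2=36, (3-9)^2=36
sum(d^2) = 74.
Step 3: rho = 1 - 6*74 / (12*(12^2 - 1)) = 1 - 444/1716 = 0.741259.
Step 4: Under H0, t = rho * sqrt((n-2)/(1-rho^2)) = 3.4923 ~ t(10).
Step 5: Two-sided p-value from the t-distribution with 10 df = 0.005801.
Step 6: alpha = 0.05. reject H0.

rho = 0.7413, p = 0.005801, reject H0 at alpha = 0.05.


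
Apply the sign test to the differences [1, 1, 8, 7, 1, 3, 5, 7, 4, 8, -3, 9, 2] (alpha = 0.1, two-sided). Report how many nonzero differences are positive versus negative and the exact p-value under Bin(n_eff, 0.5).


Step 1: Discard zero differences. Original n = 13; n_eff = number of nonzero differences = 13.
Nonzero differences (with sign): +1, +1, +8, +7, +1, +3, +5, +7, +4, +8, -3, +9, +2
Step 2: Count signs: positive = 12, negative = 1.
Step 3: Under H0: P(positive) = 0.5, so the number of positives S ~ Bin(13, 0.5).
Step 4: Two-sided exact p-value = sum of Bin(13,0.5) probabilities at or below the observed probability = 0.003418.
Step 5: alpha = 0.1. reject H0.

n_eff = 13, pos = 12, neg = 1, p = 0.003418, reject H0.


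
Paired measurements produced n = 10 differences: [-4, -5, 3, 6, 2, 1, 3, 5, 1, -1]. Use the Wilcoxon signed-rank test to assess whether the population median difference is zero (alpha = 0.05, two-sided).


Step 1: Drop any zero differences (none here) and take |d_i|.
|d| = [4, 5, 3, 6, 2, 1, 3, 5, 1, 1]
Step 2: Midrank |d_i| (ties get averaged ranks).
ranks: |4|->7, |5|->8.5, |3|->5.5, |6|->10, |2|->4, |1|->2, |3|->5.5, |5|->8.5, |1|->2, |1|->2
Step 3: Attach original signs; sum ranks with positive sign and with negative sign.
W+ = 5.5 + 10 + 4 + 2 + 5.5 + 8.5 + 2 = 37.5
W- = 7 + 8.5 + 2 = 17.5
(Check: W+ + W- = 55 should equal n(n+1)/2 = 55.)
Step 4: Test statistic W = min(W+, W-) = 17.5.
Step 5: Ties in |d|, so use the tie-corrected normal approximation.
        E[W] = n(n+1)/4 = 10*11/4 = 27.5.
        Tie groups: |d|=1 (t=3), |d|=3 (t=2), |d|=5 (t=2); sum(t^3 - t) = 36.
        Var[W] = n(n+1)(2n+1)/24 - sum(t^3-t)/48 = 2310/24 - 36/48 = 95.5.
        z = (W - E[W]) / sqrt(Var[W]) = (17.5 - 27.5) / 9.7724 = -1.0233.
        Two-sided p = 2*Phi(z) = 0.306171.
Step 6: alpha = 0.05. fail to reject H0.

W+ = 37.5, W- = 17.5, W = min = 17.5, p = 0.306171, fail to reject H0.


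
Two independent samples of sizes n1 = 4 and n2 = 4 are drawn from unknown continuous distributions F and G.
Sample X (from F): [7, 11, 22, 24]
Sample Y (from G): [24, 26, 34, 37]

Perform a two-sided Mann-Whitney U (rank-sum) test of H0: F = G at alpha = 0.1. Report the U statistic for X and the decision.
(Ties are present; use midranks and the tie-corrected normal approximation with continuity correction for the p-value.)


Step 1: Combine and sort all 8 observations; assign midranks.
sorted (value, group): (7,X), (11,X), (22,X), (24,X), (24,Y), (26,Y), (34,Y), (37,Y)
ranks: 7->1, 11->2, 22->3, 24->4.5, 24->4.5, 26->6, 34->7, 37->8
Step 2: Rank sum for X: R1 = 1 + 2 + 3 + 4.5 = 10.5.
Step 3: U_X = R1 - n1(n1+1)/2 = 10.5 - 4*5/2 = 10.5 - 10 = 0.5.
       U_Y = n1*n2 - U_X = 16 - 0.5 = 15.5.
Step 4: Ties are present, so use the tie-corrected normal approximation (with continuity correction) for the p-value.
Step 5: p-value = 0.042066; compare to alpha = 0.1. reject H0.

U_X = 0.5, p = 0.042066, reject H0 at alpha = 0.1.


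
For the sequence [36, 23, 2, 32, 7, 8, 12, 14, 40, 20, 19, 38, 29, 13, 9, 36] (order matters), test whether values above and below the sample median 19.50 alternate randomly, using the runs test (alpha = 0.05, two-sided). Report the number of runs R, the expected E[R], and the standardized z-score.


Step 1: Compute median = 19.50; label A = above, B = below.
Labels in order: AABABBBBAABAABBA  (n_A = 8, n_B = 8)
Step 2: Count runs R = 9.
Step 3: Under H0 (random ordering), E[R] = 2*n_A*n_B/(n_A+n_B) + 1 = 2*8*8/16 + 1 = 9.0000.
        Var[R] = 2*n_A*n_B*(2*n_A*n_B - n_A - n_B) / ((n_A+n_B)^2 * (n_A+n_B-1)) = 14336/3840 = 3.7333.
        SD[R] = 1.9322.
Step 4: R = E[R], so z = 0 with no continuity correction.
Step 5: Two-sided p-value via normal approximation = 2*(1 - Phi(|z|)) = 1.000000.
Step 6: alpha = 0.05. fail to reject H0.

R = 9, z = 0.0000, p = 1.000000, fail to reject H0.


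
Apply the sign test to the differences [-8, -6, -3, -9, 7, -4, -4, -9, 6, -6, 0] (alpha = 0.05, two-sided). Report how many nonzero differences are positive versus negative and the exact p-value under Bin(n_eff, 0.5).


Step 1: Discard zero differences. Original n = 11; n_eff = number of nonzero differences = 10.
Nonzero differences (with sign): -8, -6, -3, -9, +7, -4, -4, -9, +6, -6
Step 2: Count signs: positive = 2, negative = 8.
Step 3: Under H0: P(positive) = 0.5, so the number of positives S ~ Bin(10, 0.5).
Step 4: Two-sided exact p-value = sum of Bin(10,0.5) probabilities at or below the observed probability = 0.109375.
Step 5: alpha = 0.05. fail to reject H0.

n_eff = 10, pos = 2, neg = 8, p = 0.109375, fail to reject H0.


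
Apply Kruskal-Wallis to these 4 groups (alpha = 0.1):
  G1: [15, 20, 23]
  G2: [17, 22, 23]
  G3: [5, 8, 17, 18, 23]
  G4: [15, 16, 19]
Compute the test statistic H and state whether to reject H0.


Step 1: Combine all N = 14 observations and assign midranks.
sorted (value, group, rank): (5,G3,1), (8,G3,2), (15,G1,3.5), (15,G4,3.5), (16,G4,5), (17,G2,6.5), (17,G3,6.5), (18,G3,8), (19,G4,9), (20,G1,10), (22,G2,11), (23,G1,13), (23,G2,13), (23,G3,13)
Step 2: Sum ranks within each group.
R_1 = 26.5 (n_1 = 3)
R_2 = 30.5 (n_2 = 3)
R_3 = 30.5 (n_3 = 5)
R_4 = 17.5 (n_4 = 3)
Step 3: H = 12/(N(N+1)) * sum(R_i^2/n_i) - 3(N+1)
     = 12/(14*15) * (26.5^2/3 + 30.5^2/3 + 30.5^2/5 + 17.5^2/3) - 3*15
     = 0.057143 * 832.3 - 45
     = 2.560000.
Step 4: Ties present; correction factor C = 1 - 36/(14^3 - 14) = 0.986813. Corrected H = 2.560000 / 0.986813 = 2.594209.
Step 5: Under H0, H ~ chi^2(3); p-value = 0.458506.
Step 6: alpha = 0.1. fail to reject H0.

H = 2.5942, df = 3, p = 0.458506, fail to reject H0.


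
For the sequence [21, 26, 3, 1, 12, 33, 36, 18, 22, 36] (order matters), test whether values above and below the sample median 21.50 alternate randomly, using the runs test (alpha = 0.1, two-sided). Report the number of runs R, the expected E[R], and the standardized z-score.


Step 1: Compute median = 21.50; label A = above, B = below.
Labels in order: BABBBAABAA  (n_A = 5, n_B = 5)
Step 2: Count runs R = 6.
Step 3: Under H0 (random ordering), E[R] = 2*n_A*n_B/(n_A+n_B) + 1 = 2*5*5/10 + 1 = 6.0000.
        Var[R] = 2*n_A*n_B*(2*n_A*n_B - n_A - n_B) / ((n_A+n_B)^2 * (n_A+n_B-1)) = 2000/900 = 2.2222.
        SD[R] = 1.4907.
Step 4: R = E[R], so z = 0 with no continuity correction.
Step 5: Two-sided p-value via normal approximation = 2*(1 - Phi(|z|)) = 1.000000.
Step 6: alpha = 0.1. fail to reject H0.

R = 6, z = 0.0000, p = 1.000000, fail to reject H0.


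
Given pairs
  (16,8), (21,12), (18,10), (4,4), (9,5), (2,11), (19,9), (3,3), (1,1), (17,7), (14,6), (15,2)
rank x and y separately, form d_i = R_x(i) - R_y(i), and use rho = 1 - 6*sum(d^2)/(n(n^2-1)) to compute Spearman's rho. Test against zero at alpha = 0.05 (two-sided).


Step 1: Rank x and y separately (midranks; no ties here).
rank(x): 16->8, 21->12, 18->10, 4->4, 9->5, 2->2, 19->11, 3->3, 1->1, 17->9, 14->6, 15->7
rank(y): 8->8, 12->12, 10->10, 4->4, 5->5, 11->11, 9->9, 3->3, 1->1, 7->7, 6->6, 2->2
Step 2: d_i = R_x(i) - R_y(i); compute d_i^2.
  (8-8)^2=0, (12-12)^2=0, (10-10)^2=0, (4-4)^2=0, (5-5)^2=0, (2-11)^2=81, (11-9)^2=4, (3-3)^2=0, (1-1)^2=0, (9-7)^2=4, (6-6)^2=0, (7-2)^2=25
sum(d^2) = 114.
Step 3: rho = 1 - 6*114 / (12*(12^2 - 1)) = 1 - 684/1716 = 0.601399.
Step 4: Under H0, t = rho * sqrt((n-2)/(1-rho^2)) = 2.3804 ~ t(10).
Step 5: Two-sided p-value from the t-distribution with 10 df = 0.038588.
Step 6: alpha = 0.05. reject H0.

rho = 0.6014, p = 0.038588, reject H0 at alpha = 0.05.


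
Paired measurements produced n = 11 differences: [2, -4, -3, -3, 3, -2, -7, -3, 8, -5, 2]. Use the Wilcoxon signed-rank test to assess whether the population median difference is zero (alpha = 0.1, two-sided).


Step 1: Drop any zero differences (none here) and take |d_i|.
|d| = [2, 4, 3, 3, 3, 2, 7, 3, 8, 5, 2]
Step 2: Midrank |d_i| (ties get averaged ranks).
ranks: |2|->2, |4|->8, |3|->5.5, |3|->5.5, |3|->5.5, |2|->2, |7|->10, |3|->5.5, |8|->11, |5|->9, |2|->2
Step 3: Attach original signs; sum ranks with positive sign and with negative sign.
W+ = 2 + 5.5 + 11 + 2 = 20.5
W- = 8 + 5.5 + 5.5 + 2 + 10 + 5.5 + 9 = 45.5
(Check: W+ + W- = 66 should equal n(n+1)/2 = 66.)
Step 4: Test statistic W = min(W+, W-) = 20.5.
Step 5: Ties in |d|, so use the tie-corrected normal approximation.
        E[W] = n(n+1)/4 = 11*12/4 = 33.
        Tie groups: |d|=2 (t=3), |d|=3 (t=4); sum(t^3 - t) = 84.
        Var[W] = n(n+1)(2n+1)/24 - sum(t^3-t)/48 = 3036/24 - 84/48 = 124.75.
        z = (W - E[W]) / sqrt(Var[W]) = (20.5 - 33) / 11.1692 = -1.1192.
        Two-sided p = 2*Phi(z) = 0.263075.
Step 6: alpha = 0.1. fail to reject H0.

W+ = 20.5, W- = 45.5, W = min = 20.5, p = 0.263075, fail to reject H0.


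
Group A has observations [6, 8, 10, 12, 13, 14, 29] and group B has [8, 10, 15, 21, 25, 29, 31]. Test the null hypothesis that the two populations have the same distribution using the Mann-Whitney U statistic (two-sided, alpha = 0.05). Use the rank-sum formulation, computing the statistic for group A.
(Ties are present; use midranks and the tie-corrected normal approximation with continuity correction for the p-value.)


Step 1: Combine and sort all 14 observations; assign midranks.
sorted (value, group): (6,X), (8,X), (8,Y), (10,X), (10,Y), (12,X), (13,X), (14,X), (15,Y), (21,Y), (25,Y), (29,X), (29,Y), (31,Y)
ranks: 6->1, 8->2.5, 8->2.5, 10->4.5, 10->4.5, 12->6, 13->7, 14->8, 15->9, 21->10, 25->11, 29->12.5, 29->12.5, 31->14
Step 2: Rank sum for X: R1 = 1 + 2.5 + 4.5 + 6 + 7 + 8 + 12.5 = 41.5.
Step 3: U_X = R1 - n1(n1+1)/2 = 41.5 - 7*8/2 = 41.5 - 28 = 13.5.
       U_Y = n1*n2 - U_X = 49 - 13.5 = 35.5.
Step 4: Ties are present, so use the tie-corrected normal approximation (with continuity correction) for the p-value.
Step 5: p-value = 0.178275; compare to alpha = 0.05. fail to reject H0.

U_X = 13.5, p = 0.178275, fail to reject H0 at alpha = 0.05.


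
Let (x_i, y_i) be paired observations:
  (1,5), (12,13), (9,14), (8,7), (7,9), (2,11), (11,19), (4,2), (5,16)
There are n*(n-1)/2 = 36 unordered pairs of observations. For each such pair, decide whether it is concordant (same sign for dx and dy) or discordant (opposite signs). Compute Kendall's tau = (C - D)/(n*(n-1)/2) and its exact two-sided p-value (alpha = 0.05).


Step 1: Enumerate the 36 unordered pairs (i,j) with i<j and classify each by sign(x_j-x_i) * sign(y_j-y_i).
  (1,2):dx=+11,dy=+8->C; (1,3):dx=+8,dy=+9->C; (1,4):dx=+7,dy=+2->C; (1,5):dx=+6,dy=+4->C
  (1,6):dx=+1,dy=+6->C; (1,7):dx=+10,dy=+14->C; (1,8):dx=+3,dy=-3->D; (1,9):dx=+4,dy=+11->C
  (2,3):dx=-3,dy=+1->D; (2,4):dx=-4,dy=-6->C; (2,5):dx=-5,dy=-4->C; (2,6):dx=-10,dy=-2->C
  (2,7):dx=-1,dy=+6->D; (2,8):dx=-8,dy=-11->C; (2,9):dx=-7,dy=+3->D; (3,4):dx=-1,dy=-7->C
  (3,5):dx=-2,dy=-5->C; (3,6):dx=-7,dy=-3->C; (3,7):dx=+2,dy=+5->C; (3,8):dx=-5,dy=-12->C
  (3,9):dx=-4,dy=+2->D; (4,5):dx=-1,dy=+2->D; (4,6):dx=-6,dy=+4->D; (4,7):dx=+3,dy=+12->C
  (4,8):dx=-4,dy=-5->C; (4,9):dx=-3,dy=+9->D; (5,6):dx=-5,dy=+2->D; (5,7):dx=+4,dy=+10->C
  (5,8):dx=-3,dy=-7->C; (5,9):dx=-2,dy=+7->D; (6,7):dx=+9,dy=+8->C; (6,8):dx=+2,dy=-9->D
  (6,9):dx=+3,dy=+5->C; (7,8):dx=-7,dy=-17->C; (7,9):dx=-6,dy=-3->C; (8,9):dx=+1,dy=+14->C
Step 2: C = 25, D = 11, total pairs = 36.
Step 3: tau = (C - D)/(n(n-1)/2) = (25 - 11)/36 = 0.388889.
Step 4: Exact two-sided p-value (enumerate n! = 362880 permutations of y under H0): p = 0.180181.
Step 5: alpha = 0.05. fail to reject H0.

tau_b = 0.3889 (C=25, D=11), p = 0.180181, fail to reject H0.


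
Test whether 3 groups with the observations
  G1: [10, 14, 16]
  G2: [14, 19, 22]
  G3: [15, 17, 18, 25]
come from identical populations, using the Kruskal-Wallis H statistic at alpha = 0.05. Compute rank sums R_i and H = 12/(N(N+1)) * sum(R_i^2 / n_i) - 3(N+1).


Step 1: Combine all N = 10 observations and assign midranks.
sorted (value, group, rank): (10,G1,1), (14,G1,2.5), (14,G2,2.5), (15,G3,4), (16,G1,5), (17,G3,6), (18,G3,7), (19,G2,8), (22,G2,9), (25,G3,10)
Step 2: Sum ranks within each group.
R_1 = 8.5 (n_1 = 3)
R_2 = 19.5 (n_2 = 3)
R_3 = 27 (n_3 = 4)
Step 3: H = 12/(N(N+1)) * sum(R_i^2/n_i) - 3(N+1)
     = 12/(10*11) * (8.5^2/3 + 19.5^2/3 + 27^2/4) - 3*11
     = 0.109091 * 333.083 - 33
     = 3.336364.
Step 4: Ties present; correction factor C = 1 - 6/(10^3 - 10) = 0.993939. Corrected H = 3.336364 / 0.993939 = 3.356707.
Step 5: Under H0, H ~ chi^2(2); p-value = 0.186681.
Step 6: alpha = 0.05. fail to reject H0.

H = 3.3567, df = 2, p = 0.186681, fail to reject H0.


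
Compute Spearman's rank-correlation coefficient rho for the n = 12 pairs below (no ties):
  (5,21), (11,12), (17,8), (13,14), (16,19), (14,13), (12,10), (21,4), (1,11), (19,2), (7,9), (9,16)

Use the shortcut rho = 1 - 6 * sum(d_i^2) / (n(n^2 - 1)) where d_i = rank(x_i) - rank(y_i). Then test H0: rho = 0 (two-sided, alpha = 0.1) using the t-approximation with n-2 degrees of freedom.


Step 1: Rank x and y separately (midranks; no ties here).
rank(x): 5->2, 11->5, 17->10, 13->7, 16->9, 14->8, 12->6, 21->12, 1->1, 19->11, 7->3, 9->4
rank(y): 21->12, 12->7, 8->3, 14->9, 19->11, 13->8, 10->5, 4->2, 11->6, 2->1, 9->4, 16->10
Step 2: d_i = R_x(i) - R_y(i); compute d_i^2.
  (2-12)^2=100, (5-7)^2=4, (10-3)^2=49, (7-9)^2=4, (9-11)^2=4, (8-8)^2=0, (6-5)^2=1, (12-2)^2=100, (1-6)^2=25, (11-1)^2=100, (3-4)^2=1, (4-10)^2=36
sum(d^2) = 424.
Step 3: rho = 1 - 6*424 / (12*(12^2 - 1)) = 1 - 2544/1716 = -0.482517.
Step 4: Under H0, t = rho * sqrt((n-2)/(1-rho^2)) = -1.7421 ~ t(10).
Step 5: Two-sided p-value from the t-distribution with 10 df = 0.112109.
Step 6: alpha = 0.1. fail to reject H0.

rho = -0.4825, p = 0.112109, fail to reject H0 at alpha = 0.1.


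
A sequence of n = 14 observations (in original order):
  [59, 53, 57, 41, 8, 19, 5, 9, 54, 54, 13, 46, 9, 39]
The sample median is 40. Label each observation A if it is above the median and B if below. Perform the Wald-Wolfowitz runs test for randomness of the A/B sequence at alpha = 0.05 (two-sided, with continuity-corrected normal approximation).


Step 1: Compute median = 40; label A = above, B = below.
Labels in order: AAAABBBBAABABB  (n_A = 7, n_B = 7)
Step 2: Count runs R = 6.
Step 3: Under H0 (random ordering), E[R] = 2*n_A*n_B/(n_A+n_B) + 1 = 2*7*7/14 + 1 = 8.0000.
        Var[R] = 2*n_A*n_B*(2*n_A*n_B - n_A - n_B) / ((n_A+n_B)^2 * (n_A+n_B-1)) = 8232/2548 = 3.2308.
        SD[R] = 1.7974.
Step 4: Continuity-corrected z = (R + 0.5 - E[R]) / SD[R] = (6 + 0.5 - 8.0000) / 1.7974 = -0.8345.
Step 5: Two-sided p-value via normal approximation = 2*(1 - Phi(|z|)) = 0.403986.
Step 6: alpha = 0.05. fail to reject H0.

R = 6, z = -0.8345, p = 0.403986, fail to reject H0.


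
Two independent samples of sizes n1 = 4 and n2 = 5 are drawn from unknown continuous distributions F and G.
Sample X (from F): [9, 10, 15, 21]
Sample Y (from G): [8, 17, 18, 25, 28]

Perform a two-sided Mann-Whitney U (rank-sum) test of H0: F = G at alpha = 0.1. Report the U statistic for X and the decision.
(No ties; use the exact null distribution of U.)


Step 1: Combine and sort all 9 observations; assign midranks.
sorted (value, group): (8,Y), (9,X), (10,X), (15,X), (17,Y), (18,Y), (21,X), (25,Y), (28,Y)
ranks: 8->1, 9->2, 10->3, 15->4, 17->5, 18->6, 21->7, 25->8, 28->9
Step 2: Rank sum for X: R1 = 2 + 3 + 4 + 7 = 16.
Step 3: U_X = R1 - n1(n1+1)/2 = 16 - 4*5/2 = 16 - 10 = 6.
       U_Y = n1*n2 - U_X = 20 - 6 = 14.
Step 4: No ties, so the exact null distribution of U (based on enumerating the C(9,4) = 126 equally likely rank assignments) gives the two-sided p-value.
Step 5: p-value = 0.412698; compare to alpha = 0.1. fail to reject H0.

U_X = 6, p = 0.412698, fail to reject H0 at alpha = 0.1.


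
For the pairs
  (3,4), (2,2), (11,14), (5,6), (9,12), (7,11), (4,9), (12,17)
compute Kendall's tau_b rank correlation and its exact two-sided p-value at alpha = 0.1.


Step 1: Enumerate the 28 unordered pairs (i,j) with i<j and classify each by sign(x_j-x_i) * sign(y_j-y_i).
  (1,2):dx=-1,dy=-2->C; (1,3):dx=+8,dy=+10->C; (1,4):dx=+2,dy=+2->C; (1,5):dx=+6,dy=+8->C
  (1,6):dx=+4,dy=+7->C; (1,7):dx=+1,dy=+5->C; (1,8):dx=+9,dy=+13->C; (2,3):dx=+9,dy=+12->C
  (2,4):dx=+3,dy=+4->C; (2,5):dx=+7,dy=+10->C; (2,6):dx=+5,dy=+9->C; (2,7):dx=+2,dy=+7->C
  (2,8):dx=+10,dy=+15->C; (3,4):dx=-6,dy=-8->C; (3,5):dx=-2,dy=-2->C; (3,6):dx=-4,dy=-3->C
  (3,7):dx=-7,dy=-5->C; (3,8):dx=+1,dy=+3->C; (4,5):dx=+4,dy=+6->C; (4,6):dx=+2,dy=+5->C
  (4,7):dx=-1,dy=+3->D; (4,8):dx=+7,dy=+11->C; (5,6):dx=-2,dy=-1->C; (5,7):dx=-5,dy=-3->C
  (5,8):dx=+3,dy=+5->C; (6,7):dx=-3,dy=-2->C; (6,8):dx=+5,dy=+6->C; (7,8):dx=+8,dy=+8->C
Step 2: C = 27, D = 1, total pairs = 28.
Step 3: tau = (C - D)/(n(n-1)/2) = (27 - 1)/28 = 0.928571.
Step 4: Exact two-sided p-value (enumerate n! = 40320 permutations of y under H0): p = 0.000397.
Step 5: alpha = 0.1. reject H0.

tau_b = 0.9286 (C=27, D=1), p = 0.000397, reject H0.


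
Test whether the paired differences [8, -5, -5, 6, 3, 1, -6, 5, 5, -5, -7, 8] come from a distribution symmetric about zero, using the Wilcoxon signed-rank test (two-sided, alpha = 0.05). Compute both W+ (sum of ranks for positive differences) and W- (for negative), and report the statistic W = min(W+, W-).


Step 1: Drop any zero differences (none here) and take |d_i|.
|d| = [8, 5, 5, 6, 3, 1, 6, 5, 5, 5, 7, 8]
Step 2: Midrank |d_i| (ties get averaged ranks).
ranks: |8|->11.5, |5|->5, |5|->5, |6|->8.5, |3|->2, |1|->1, |6|->8.5, |5|->5, |5|->5, |5|->5, |7|->10, |8|->11.5
Step 3: Attach original signs; sum ranks with positive sign and with negative sign.
W+ = 11.5 + 8.5 + 2 + 1 + 5 + 5 + 11.5 = 44.5
W- = 5 + 5 + 8.5 + 5 + 10 = 33.5
(Check: W+ + W- = 78 should equal n(n+1)/2 = 78.)
Step 4: Test statistic W = min(W+, W-) = 33.5.
Step 5: Ties in |d|, so use the tie-corrected normal approximation.
        E[W] = n(n+1)/4 = 12*13/4 = 39.
        Tie groups: |d|=5 (t=5), |d|=6 (t=2), |d|=8 (t=2); sum(t^3 - t) = 132.
        Var[W] = n(n+1)(2n+1)/24 - sum(t^3-t)/48 = 3900/24 - 132/48 = 159.75.
        z = (W - E[W]) / sqrt(Var[W]) = (33.5 - 39) / 12.6392 = -0.4352.
        Two-sided p = 2*Phi(z) = 0.663451.
Step 6: alpha = 0.05. fail to reject H0.

W+ = 44.5, W- = 33.5, W = min = 33.5, p = 0.663451, fail to reject H0.


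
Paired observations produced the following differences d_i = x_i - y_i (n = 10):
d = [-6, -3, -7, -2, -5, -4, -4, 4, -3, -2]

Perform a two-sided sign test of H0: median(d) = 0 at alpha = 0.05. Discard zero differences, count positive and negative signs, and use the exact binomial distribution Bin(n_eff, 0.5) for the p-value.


Step 1: Discard zero differences. Original n = 10; n_eff = number of nonzero differences = 10.
Nonzero differences (with sign): -6, -3, -7, -2, -5, -4, -4, +4, -3, -2
Step 2: Count signs: positive = 1, negative = 9.
Step 3: Under H0: P(positive) = 0.5, so the number of positives S ~ Bin(10, 0.5).
Step 4: Two-sided exact p-value = sum of Bin(10,0.5) probabilities at or below the observed probability = 0.021484.
Step 5: alpha = 0.05. reject H0.

n_eff = 10, pos = 1, neg = 9, p = 0.021484, reject H0.


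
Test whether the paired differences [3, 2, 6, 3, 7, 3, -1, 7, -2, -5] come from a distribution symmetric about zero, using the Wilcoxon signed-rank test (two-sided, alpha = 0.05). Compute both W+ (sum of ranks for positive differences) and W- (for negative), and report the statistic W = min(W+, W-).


Step 1: Drop any zero differences (none here) and take |d_i|.
|d| = [3, 2, 6, 3, 7, 3, 1, 7, 2, 5]
Step 2: Midrank |d_i| (ties get averaged ranks).
ranks: |3|->5, |2|->2.5, |6|->8, |3|->5, |7|->9.5, |3|->5, |1|->1, |7|->9.5, |2|->2.5, |5|->7
Step 3: Attach original signs; sum ranks with positive sign and with negative sign.
W+ = 5 + 2.5 + 8 + 5 + 9.5 + 5 + 9.5 = 44.5
W- = 1 + 2.5 + 7 = 10.5
(Check: W+ + W- = 55 should equal n(n+1)/2 = 55.)
Step 4: Test statistic W = min(W+, W-) = 10.5.
Step 5: Ties in |d|, so use the tie-corrected normal approximation.
        E[W] = n(n+1)/4 = 10*11/4 = 27.5.
        Tie groups: |d|=2 (t=2), |d|=3 (t=3), |d|=7 (t=2); sum(t^3 - t) = 36.
        Var[W] = n(n+1)(2n+1)/24 - sum(t^3-t)/48 = 2310/24 - 36/48 = 95.5.
        z = (W - E[W]) / sqrt(Var[W]) = (10.5 - 27.5) / 9.7724 = -1.7396.
        Two-sided p = 2*Phi(z) = 0.081931.
Step 6: alpha = 0.05. fail to reject H0.

W+ = 44.5, W- = 10.5, W = min = 10.5, p = 0.081931, fail to reject H0.


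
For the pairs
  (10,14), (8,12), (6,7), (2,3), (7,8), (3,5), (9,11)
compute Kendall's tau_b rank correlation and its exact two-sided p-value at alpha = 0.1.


Step 1: Enumerate the 21 unordered pairs (i,j) with i<j and classify each by sign(x_j-x_i) * sign(y_j-y_i).
  (1,2):dx=-2,dy=-2->C; (1,3):dx=-4,dy=-7->C; (1,4):dx=-8,dy=-11->C; (1,5):dx=-3,dy=-6->C
  (1,6):dx=-7,dy=-9->C; (1,7):dx=-1,dy=-3->C; (2,3):dx=-2,dy=-5->C; (2,4):dx=-6,dy=-9->C
  (2,5):dx=-1,dy=-4->C; (2,6):dx=-5,dy=-7->C; (2,7):dx=+1,dy=-1->D; (3,4):dx=-4,dy=-4->C
  (3,5):dx=+1,dy=+1->C; (3,6):dx=-3,dy=-2->C; (3,7):dx=+3,dy=+4->C; (4,5):dx=+5,dy=+5->C
  (4,6):dx=+1,dy=+2->C; (4,7):dx=+7,dy=+8->C; (5,6):dx=-4,dy=-3->C; (5,7):dx=+2,dy=+3->C
  (6,7):dx=+6,dy=+6->C
Step 2: C = 20, D = 1, total pairs = 21.
Step 3: tau = (C - D)/(n(n-1)/2) = (20 - 1)/21 = 0.904762.
Step 4: Exact two-sided p-value (enumerate n! = 5040 permutations of y under H0): p = 0.002778.
Step 5: alpha = 0.1. reject H0.

tau_b = 0.9048 (C=20, D=1), p = 0.002778, reject H0.


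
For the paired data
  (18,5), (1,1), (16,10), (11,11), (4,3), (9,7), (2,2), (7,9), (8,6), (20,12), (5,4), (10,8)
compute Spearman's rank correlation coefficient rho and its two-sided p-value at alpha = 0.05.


Step 1: Rank x and y separately (midranks; no ties here).
rank(x): 18->11, 1->1, 16->10, 11->9, 4->3, 9->7, 2->2, 7->5, 8->6, 20->12, 5->4, 10->8
rank(y): 5->5, 1->1, 10->10, 11->11, 3->3, 7->7, 2->2, 9->9, 6->6, 12->12, 4->4, 8->8
Step 2: d_i = R_x(i) - R_y(i); compute d_i^2.
  (11-5)^2=36, (1-1)^2=0, (10-10)^2=0, (9-11)^2=4, (3-3)^2=0, (7-7)^2=0, (2-2)^2=0, (5-9)^2=16, (6-6)^2=0, (12-12)^2=0, (4-4)^2=0, (8-8)^2=0
sum(d^2) = 56.
Step 3: rho = 1 - 6*56 / (12*(12^2 - 1)) = 1 - 336/1716 = 0.804196.
Step 4: Under H0, t = rho * sqrt((n-2)/(1-rho^2)) = 4.2787 ~ t(10).
Step 5: Two-sided p-value from the t-distribution with 10 df = 0.001615.
Step 6: alpha = 0.05. reject H0.

rho = 0.8042, p = 0.001615, reject H0 at alpha = 0.05.


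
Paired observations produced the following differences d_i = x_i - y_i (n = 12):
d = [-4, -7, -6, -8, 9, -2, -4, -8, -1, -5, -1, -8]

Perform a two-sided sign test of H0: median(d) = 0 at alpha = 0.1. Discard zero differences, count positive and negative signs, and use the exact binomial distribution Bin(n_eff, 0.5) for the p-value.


Step 1: Discard zero differences. Original n = 12; n_eff = number of nonzero differences = 12.
Nonzero differences (with sign): -4, -7, -6, -8, +9, -2, -4, -8, -1, -5, -1, -8
Step 2: Count signs: positive = 1, negative = 11.
Step 3: Under H0: P(positive) = 0.5, so the number of positives S ~ Bin(12, 0.5).
Step 4: Two-sided exact p-value = sum of Bin(12,0.5) probabilities at or below the observed probability = 0.006348.
Step 5: alpha = 0.1. reject H0.

n_eff = 12, pos = 1, neg = 11, p = 0.006348, reject H0.


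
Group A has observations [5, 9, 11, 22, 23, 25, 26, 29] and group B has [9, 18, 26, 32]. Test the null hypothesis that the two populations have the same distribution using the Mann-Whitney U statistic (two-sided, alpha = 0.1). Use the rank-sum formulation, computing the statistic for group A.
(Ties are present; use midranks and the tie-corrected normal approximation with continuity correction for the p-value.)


Step 1: Combine and sort all 12 observations; assign midranks.
sorted (value, group): (5,X), (9,X), (9,Y), (11,X), (18,Y), (22,X), (23,X), (25,X), (26,X), (26,Y), (29,X), (32,Y)
ranks: 5->1, 9->2.5, 9->2.5, 11->4, 18->5, 22->6, 23->7, 25->8, 26->9.5, 26->9.5, 29->11, 32->12
Step 2: Rank sum for X: R1 = 1 + 2.5 + 4 + 6 + 7 + 8 + 9.5 + 11 = 49.
Step 3: U_X = R1 - n1(n1+1)/2 = 49 - 8*9/2 = 49 - 36 = 13.
       U_Y = n1*n2 - U_X = 32 - 13 = 19.
Step 4: Ties are present, so use the tie-corrected normal approximation (with continuity correction) for the p-value.
Step 5: p-value = 0.670038; compare to alpha = 0.1. fail to reject H0.

U_X = 13, p = 0.670038, fail to reject H0 at alpha = 0.1.


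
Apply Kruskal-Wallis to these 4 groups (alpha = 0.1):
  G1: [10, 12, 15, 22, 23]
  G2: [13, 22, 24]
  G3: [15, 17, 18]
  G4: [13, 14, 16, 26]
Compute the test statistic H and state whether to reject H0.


Step 1: Combine all N = 15 observations and assign midranks.
sorted (value, group, rank): (10,G1,1), (12,G1,2), (13,G2,3.5), (13,G4,3.5), (14,G4,5), (15,G1,6.5), (15,G3,6.5), (16,G4,8), (17,G3,9), (18,G3,10), (22,G1,11.5), (22,G2,11.5), (23,G1,13), (24,G2,14), (26,G4,15)
Step 2: Sum ranks within each group.
R_1 = 34 (n_1 = 5)
R_2 = 29 (n_2 = 3)
R_3 = 25.5 (n_3 = 3)
R_4 = 31.5 (n_4 = 4)
Step 3: H = 12/(N(N+1)) * sum(R_i^2/n_i) - 3(N+1)
     = 12/(15*16) * (34^2/5 + 29^2/3 + 25.5^2/3 + 31.5^2/4) - 3*16
     = 0.050000 * 976.346 - 48
     = 0.817292.
Step 4: Ties present; correction factor C = 1 - 18/(15^3 - 15) = 0.994643. Corrected H = 0.817292 / 0.994643 = 0.821694.
Step 5: Under H0, H ~ chi^2(3); p-value = 0.844271.
Step 6: alpha = 0.1. fail to reject H0.

H = 0.8217, df = 3, p = 0.844271, fail to reject H0.


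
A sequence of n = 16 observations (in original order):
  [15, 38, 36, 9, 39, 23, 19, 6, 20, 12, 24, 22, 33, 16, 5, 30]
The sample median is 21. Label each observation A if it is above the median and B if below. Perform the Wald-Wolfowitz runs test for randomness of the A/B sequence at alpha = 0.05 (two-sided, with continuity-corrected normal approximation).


Step 1: Compute median = 21; label A = above, B = below.
Labels in order: BAABAABBBBAAABBA  (n_A = 8, n_B = 8)
Step 2: Count runs R = 8.
Step 3: Under H0 (random ordering), E[R] = 2*n_A*n_B/(n_A+n_B) + 1 = 2*8*8/16 + 1 = 9.0000.
        Var[R] = 2*n_A*n_B*(2*n_A*n_B - n_A - n_B) / ((n_A+n_B)^2 * (n_A+n_B-1)) = 14336/3840 = 3.7333.
        SD[R] = 1.9322.
Step 4: Continuity-corrected z = (R + 0.5 - E[R]) / SD[R] = (8 + 0.5 - 9.0000) / 1.9322 = -0.2588.
Step 5: Two-sided p-value via normal approximation = 2*(1 - Phi(|z|)) = 0.795809.
Step 6: alpha = 0.05. fail to reject H0.

R = 8, z = -0.2588, p = 0.795809, fail to reject H0.
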